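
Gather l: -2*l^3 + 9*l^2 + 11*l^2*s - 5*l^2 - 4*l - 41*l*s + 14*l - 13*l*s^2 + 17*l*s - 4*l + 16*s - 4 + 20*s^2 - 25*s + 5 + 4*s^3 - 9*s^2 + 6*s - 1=-2*l^3 + l^2*(11*s + 4) + l*(-13*s^2 - 24*s + 6) + 4*s^3 + 11*s^2 - 3*s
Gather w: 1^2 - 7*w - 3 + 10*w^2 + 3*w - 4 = 10*w^2 - 4*w - 6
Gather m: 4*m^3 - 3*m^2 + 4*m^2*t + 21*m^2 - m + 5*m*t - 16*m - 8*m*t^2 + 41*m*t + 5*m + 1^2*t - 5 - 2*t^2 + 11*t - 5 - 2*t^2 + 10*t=4*m^3 + m^2*(4*t + 18) + m*(-8*t^2 + 46*t - 12) - 4*t^2 + 22*t - 10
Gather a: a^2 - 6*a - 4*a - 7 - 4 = a^2 - 10*a - 11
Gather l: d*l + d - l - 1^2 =d + l*(d - 1) - 1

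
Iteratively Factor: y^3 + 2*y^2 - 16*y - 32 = (y + 4)*(y^2 - 2*y - 8) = (y - 4)*(y + 4)*(y + 2)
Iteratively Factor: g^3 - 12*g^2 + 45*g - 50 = (g - 2)*(g^2 - 10*g + 25) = (g - 5)*(g - 2)*(g - 5)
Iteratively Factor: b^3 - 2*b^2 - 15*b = (b)*(b^2 - 2*b - 15) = b*(b - 5)*(b + 3)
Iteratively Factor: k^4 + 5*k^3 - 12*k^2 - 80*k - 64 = (k - 4)*(k^3 + 9*k^2 + 24*k + 16) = (k - 4)*(k + 1)*(k^2 + 8*k + 16) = (k - 4)*(k + 1)*(k + 4)*(k + 4)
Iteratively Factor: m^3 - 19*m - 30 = (m - 5)*(m^2 + 5*m + 6) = (m - 5)*(m + 3)*(m + 2)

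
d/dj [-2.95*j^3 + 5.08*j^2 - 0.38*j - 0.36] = -8.85*j^2 + 10.16*j - 0.38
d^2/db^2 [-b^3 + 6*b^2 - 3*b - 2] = 12 - 6*b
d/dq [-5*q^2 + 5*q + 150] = 5 - 10*q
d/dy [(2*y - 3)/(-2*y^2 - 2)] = (-y^2 + y*(2*y - 3) - 1)/(y^2 + 1)^2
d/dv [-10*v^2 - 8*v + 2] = -20*v - 8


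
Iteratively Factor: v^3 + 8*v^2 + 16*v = (v + 4)*(v^2 + 4*v) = v*(v + 4)*(v + 4)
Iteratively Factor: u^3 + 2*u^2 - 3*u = (u + 3)*(u^2 - u) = (u - 1)*(u + 3)*(u)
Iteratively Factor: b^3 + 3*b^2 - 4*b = (b + 4)*(b^2 - b) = (b - 1)*(b + 4)*(b)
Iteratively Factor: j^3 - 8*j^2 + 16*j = (j)*(j^2 - 8*j + 16) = j*(j - 4)*(j - 4)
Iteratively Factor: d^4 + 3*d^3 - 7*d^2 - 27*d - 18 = (d - 3)*(d^3 + 6*d^2 + 11*d + 6) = (d - 3)*(d + 1)*(d^2 + 5*d + 6) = (d - 3)*(d + 1)*(d + 3)*(d + 2)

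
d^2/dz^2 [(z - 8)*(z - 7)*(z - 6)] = 6*z - 42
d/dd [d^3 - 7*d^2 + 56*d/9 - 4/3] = 3*d^2 - 14*d + 56/9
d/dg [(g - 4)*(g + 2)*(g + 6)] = 3*g^2 + 8*g - 20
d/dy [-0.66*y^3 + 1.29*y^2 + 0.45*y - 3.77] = -1.98*y^2 + 2.58*y + 0.45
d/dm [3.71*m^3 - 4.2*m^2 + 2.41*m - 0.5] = 11.13*m^2 - 8.4*m + 2.41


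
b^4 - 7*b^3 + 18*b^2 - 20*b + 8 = (b - 2)^3*(b - 1)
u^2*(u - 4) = u^3 - 4*u^2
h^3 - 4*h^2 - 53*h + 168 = (h - 8)*(h - 3)*(h + 7)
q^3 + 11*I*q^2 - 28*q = q*(q + 4*I)*(q + 7*I)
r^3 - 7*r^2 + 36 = (r - 6)*(r - 3)*(r + 2)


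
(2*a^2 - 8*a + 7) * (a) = 2*a^3 - 8*a^2 + 7*a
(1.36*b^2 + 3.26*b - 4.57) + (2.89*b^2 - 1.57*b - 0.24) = 4.25*b^2 + 1.69*b - 4.81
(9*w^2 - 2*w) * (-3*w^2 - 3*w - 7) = -27*w^4 - 21*w^3 - 57*w^2 + 14*w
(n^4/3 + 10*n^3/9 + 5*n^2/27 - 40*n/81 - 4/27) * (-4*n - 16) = -4*n^5/3 - 88*n^4/9 - 500*n^3/27 - 80*n^2/81 + 688*n/81 + 64/27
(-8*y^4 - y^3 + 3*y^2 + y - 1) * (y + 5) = -8*y^5 - 41*y^4 - 2*y^3 + 16*y^2 + 4*y - 5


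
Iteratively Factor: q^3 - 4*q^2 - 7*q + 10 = (q - 5)*(q^2 + q - 2) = (q - 5)*(q + 2)*(q - 1)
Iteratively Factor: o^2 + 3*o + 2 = (o + 2)*(o + 1)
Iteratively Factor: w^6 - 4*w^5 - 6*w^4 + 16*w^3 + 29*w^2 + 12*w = (w + 1)*(w^5 - 5*w^4 - w^3 + 17*w^2 + 12*w) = (w - 3)*(w + 1)*(w^4 - 2*w^3 - 7*w^2 - 4*w) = (w - 4)*(w - 3)*(w + 1)*(w^3 + 2*w^2 + w) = (w - 4)*(w - 3)*(w + 1)^2*(w^2 + w) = w*(w - 4)*(w - 3)*(w + 1)^2*(w + 1)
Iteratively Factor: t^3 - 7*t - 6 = (t + 2)*(t^2 - 2*t - 3) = (t - 3)*(t + 2)*(t + 1)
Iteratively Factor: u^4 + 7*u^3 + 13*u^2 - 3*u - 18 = (u - 1)*(u^3 + 8*u^2 + 21*u + 18) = (u - 1)*(u + 2)*(u^2 + 6*u + 9) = (u - 1)*(u + 2)*(u + 3)*(u + 3)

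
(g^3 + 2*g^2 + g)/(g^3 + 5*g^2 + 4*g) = (g + 1)/(g + 4)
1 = 1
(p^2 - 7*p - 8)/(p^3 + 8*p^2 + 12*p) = (p^2 - 7*p - 8)/(p*(p^2 + 8*p + 12))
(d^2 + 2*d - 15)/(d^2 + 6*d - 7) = (d^2 + 2*d - 15)/(d^2 + 6*d - 7)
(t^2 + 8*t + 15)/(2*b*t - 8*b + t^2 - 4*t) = (t^2 + 8*t + 15)/(2*b*t - 8*b + t^2 - 4*t)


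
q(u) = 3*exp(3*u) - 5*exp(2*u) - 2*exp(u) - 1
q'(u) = 9*exp(3*u) - 10*exp(2*u) - 2*exp(u)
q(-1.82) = -1.44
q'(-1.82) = -0.55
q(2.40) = 3387.69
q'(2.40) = 10817.73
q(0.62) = -2.72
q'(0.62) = 19.54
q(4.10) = 640761.53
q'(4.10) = 1940733.71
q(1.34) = 85.54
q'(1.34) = 347.82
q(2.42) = 3610.93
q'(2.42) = 11513.12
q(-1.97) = -1.37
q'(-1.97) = -0.45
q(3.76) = 228354.05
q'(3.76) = 694459.79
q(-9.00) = -1.00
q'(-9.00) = 0.00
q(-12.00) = -1.00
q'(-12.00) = 0.00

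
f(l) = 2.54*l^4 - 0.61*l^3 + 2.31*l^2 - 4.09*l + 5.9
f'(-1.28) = -34.31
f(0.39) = 4.68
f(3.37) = 322.61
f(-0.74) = 11.20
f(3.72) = 477.66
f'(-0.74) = -12.63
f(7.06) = 6187.84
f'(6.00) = 2152.31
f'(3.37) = 379.55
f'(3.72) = 510.80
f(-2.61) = 161.02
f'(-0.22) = -5.30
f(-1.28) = 23.02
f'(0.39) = -1.96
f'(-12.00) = -17879.53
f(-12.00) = 54111.14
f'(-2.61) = -209.25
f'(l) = 10.16*l^3 - 1.83*l^2 + 4.62*l - 4.09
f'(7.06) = 3512.57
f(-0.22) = 6.92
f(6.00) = 3224.60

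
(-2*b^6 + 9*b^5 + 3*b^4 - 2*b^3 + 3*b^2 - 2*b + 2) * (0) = 0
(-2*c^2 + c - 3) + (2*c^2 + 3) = c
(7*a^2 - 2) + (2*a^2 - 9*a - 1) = 9*a^2 - 9*a - 3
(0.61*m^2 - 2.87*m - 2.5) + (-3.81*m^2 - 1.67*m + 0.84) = -3.2*m^2 - 4.54*m - 1.66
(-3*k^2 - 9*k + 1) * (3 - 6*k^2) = 18*k^4 + 54*k^3 - 15*k^2 - 27*k + 3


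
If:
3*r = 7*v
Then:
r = 7*v/3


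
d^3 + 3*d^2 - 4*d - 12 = (d - 2)*(d + 2)*(d + 3)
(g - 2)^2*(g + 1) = g^3 - 3*g^2 + 4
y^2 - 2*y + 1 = (y - 1)^2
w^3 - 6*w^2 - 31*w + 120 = (w - 8)*(w - 3)*(w + 5)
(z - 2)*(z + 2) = z^2 - 4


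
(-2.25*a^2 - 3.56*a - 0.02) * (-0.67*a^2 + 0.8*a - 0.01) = 1.5075*a^4 + 0.5852*a^3 - 2.8121*a^2 + 0.0196*a + 0.0002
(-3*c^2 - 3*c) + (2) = -3*c^2 - 3*c + 2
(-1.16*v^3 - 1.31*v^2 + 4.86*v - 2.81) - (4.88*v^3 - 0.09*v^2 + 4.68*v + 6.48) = -6.04*v^3 - 1.22*v^2 + 0.180000000000001*v - 9.29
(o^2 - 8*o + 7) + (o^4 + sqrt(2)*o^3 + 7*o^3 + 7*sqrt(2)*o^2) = o^4 + sqrt(2)*o^3 + 7*o^3 + o^2 + 7*sqrt(2)*o^2 - 8*o + 7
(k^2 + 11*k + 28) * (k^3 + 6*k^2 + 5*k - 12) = k^5 + 17*k^4 + 99*k^3 + 211*k^2 + 8*k - 336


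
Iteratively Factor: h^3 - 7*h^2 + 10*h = (h - 5)*(h^2 - 2*h) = (h - 5)*(h - 2)*(h)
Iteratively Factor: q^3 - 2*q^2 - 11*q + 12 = (q - 1)*(q^2 - q - 12) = (q - 1)*(q + 3)*(q - 4)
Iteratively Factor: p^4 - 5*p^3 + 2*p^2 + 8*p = (p + 1)*(p^3 - 6*p^2 + 8*p) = (p - 2)*(p + 1)*(p^2 - 4*p) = p*(p - 2)*(p + 1)*(p - 4)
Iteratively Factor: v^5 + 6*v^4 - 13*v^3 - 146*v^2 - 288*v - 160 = (v + 1)*(v^4 + 5*v^3 - 18*v^2 - 128*v - 160) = (v + 1)*(v + 2)*(v^3 + 3*v^2 - 24*v - 80) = (v - 5)*(v + 1)*(v + 2)*(v^2 + 8*v + 16) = (v - 5)*(v + 1)*(v + 2)*(v + 4)*(v + 4)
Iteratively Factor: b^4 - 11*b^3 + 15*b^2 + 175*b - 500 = (b - 5)*(b^3 - 6*b^2 - 15*b + 100) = (b - 5)^2*(b^2 - b - 20) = (b - 5)^2*(b + 4)*(b - 5)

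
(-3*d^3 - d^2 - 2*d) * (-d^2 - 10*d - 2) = 3*d^5 + 31*d^4 + 18*d^3 + 22*d^2 + 4*d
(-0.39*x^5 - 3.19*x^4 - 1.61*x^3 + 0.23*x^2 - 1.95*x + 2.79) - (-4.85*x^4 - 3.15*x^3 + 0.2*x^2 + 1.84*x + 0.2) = -0.39*x^5 + 1.66*x^4 + 1.54*x^3 + 0.03*x^2 - 3.79*x + 2.59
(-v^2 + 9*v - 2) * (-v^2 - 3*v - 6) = v^4 - 6*v^3 - 19*v^2 - 48*v + 12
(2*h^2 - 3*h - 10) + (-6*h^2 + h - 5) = -4*h^2 - 2*h - 15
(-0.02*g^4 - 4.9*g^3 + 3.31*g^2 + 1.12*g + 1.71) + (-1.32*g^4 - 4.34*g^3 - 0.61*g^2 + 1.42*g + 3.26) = -1.34*g^4 - 9.24*g^3 + 2.7*g^2 + 2.54*g + 4.97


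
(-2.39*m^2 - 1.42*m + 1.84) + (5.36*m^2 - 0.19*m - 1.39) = 2.97*m^2 - 1.61*m + 0.45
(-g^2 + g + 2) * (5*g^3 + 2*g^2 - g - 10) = -5*g^5 + 3*g^4 + 13*g^3 + 13*g^2 - 12*g - 20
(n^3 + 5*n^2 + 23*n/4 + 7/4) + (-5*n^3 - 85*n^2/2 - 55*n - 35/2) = -4*n^3 - 75*n^2/2 - 197*n/4 - 63/4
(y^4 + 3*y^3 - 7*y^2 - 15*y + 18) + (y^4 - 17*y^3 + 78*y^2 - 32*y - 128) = 2*y^4 - 14*y^3 + 71*y^2 - 47*y - 110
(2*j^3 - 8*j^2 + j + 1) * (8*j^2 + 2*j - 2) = 16*j^5 - 60*j^4 - 12*j^3 + 26*j^2 - 2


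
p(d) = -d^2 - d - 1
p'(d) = -2*d - 1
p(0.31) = -1.41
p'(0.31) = -1.62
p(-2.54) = -4.91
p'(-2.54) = 4.08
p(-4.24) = -14.74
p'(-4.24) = 7.48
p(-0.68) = -0.78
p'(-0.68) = 0.36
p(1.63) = -5.29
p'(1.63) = -4.26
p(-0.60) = -0.76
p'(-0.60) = 0.20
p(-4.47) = -16.51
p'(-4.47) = 7.94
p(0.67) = -2.12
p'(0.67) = -2.34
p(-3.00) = -7.00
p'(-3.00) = 5.00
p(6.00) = -43.00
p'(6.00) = -13.00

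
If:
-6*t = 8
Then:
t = -4/3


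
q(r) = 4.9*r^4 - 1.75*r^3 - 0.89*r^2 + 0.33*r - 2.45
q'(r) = 19.6*r^3 - 5.25*r^2 - 1.78*r + 0.33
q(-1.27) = 12.03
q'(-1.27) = -46.03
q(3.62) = 745.52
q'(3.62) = 854.87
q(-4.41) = 1982.20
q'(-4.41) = -1774.94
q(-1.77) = 51.98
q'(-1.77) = -121.65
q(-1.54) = 28.88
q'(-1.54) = -80.96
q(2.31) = 111.51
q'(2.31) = 209.80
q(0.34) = -2.44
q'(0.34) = -0.11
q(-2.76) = 310.99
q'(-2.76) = -446.83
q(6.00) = 5939.89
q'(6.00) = 4034.25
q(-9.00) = 33347.14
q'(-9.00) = -14697.30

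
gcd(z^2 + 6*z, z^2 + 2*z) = z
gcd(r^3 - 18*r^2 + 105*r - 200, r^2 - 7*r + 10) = r - 5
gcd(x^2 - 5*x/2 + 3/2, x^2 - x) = x - 1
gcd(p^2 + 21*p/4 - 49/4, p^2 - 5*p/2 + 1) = 1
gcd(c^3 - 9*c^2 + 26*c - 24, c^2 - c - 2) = c - 2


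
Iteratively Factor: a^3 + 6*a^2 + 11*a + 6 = (a + 2)*(a^2 + 4*a + 3) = (a + 2)*(a + 3)*(a + 1)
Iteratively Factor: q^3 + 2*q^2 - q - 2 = (q + 2)*(q^2 - 1) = (q + 1)*(q + 2)*(q - 1)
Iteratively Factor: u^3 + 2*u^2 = (u)*(u^2 + 2*u) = u^2*(u + 2)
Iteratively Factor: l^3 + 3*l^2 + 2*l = (l)*(l^2 + 3*l + 2) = l*(l + 2)*(l + 1)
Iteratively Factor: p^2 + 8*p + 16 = (p + 4)*(p + 4)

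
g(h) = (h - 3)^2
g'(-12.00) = -30.00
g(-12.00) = 225.00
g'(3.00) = 0.00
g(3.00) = 0.00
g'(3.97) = 1.94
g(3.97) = 0.94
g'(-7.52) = -21.04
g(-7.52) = 110.67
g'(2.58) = -0.84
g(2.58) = 0.18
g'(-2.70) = -11.40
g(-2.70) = 32.49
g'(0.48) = -5.04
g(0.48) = 6.35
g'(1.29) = -3.42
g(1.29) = 2.92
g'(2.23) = -1.54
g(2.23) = 0.59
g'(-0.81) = -7.62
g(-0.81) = 14.52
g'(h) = 2*h - 6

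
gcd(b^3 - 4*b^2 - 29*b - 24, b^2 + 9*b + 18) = b + 3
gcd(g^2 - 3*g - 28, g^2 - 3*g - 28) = g^2 - 3*g - 28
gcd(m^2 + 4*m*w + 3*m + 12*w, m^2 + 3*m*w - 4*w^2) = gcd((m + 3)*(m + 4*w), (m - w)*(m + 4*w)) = m + 4*w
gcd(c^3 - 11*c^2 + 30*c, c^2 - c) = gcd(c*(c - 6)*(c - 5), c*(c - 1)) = c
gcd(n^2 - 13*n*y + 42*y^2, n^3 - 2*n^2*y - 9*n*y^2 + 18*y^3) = 1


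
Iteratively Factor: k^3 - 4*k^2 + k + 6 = (k + 1)*(k^2 - 5*k + 6) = (k - 3)*(k + 1)*(k - 2)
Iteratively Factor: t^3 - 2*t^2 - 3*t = (t)*(t^2 - 2*t - 3) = t*(t + 1)*(t - 3)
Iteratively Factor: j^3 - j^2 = (j)*(j^2 - j) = j*(j - 1)*(j)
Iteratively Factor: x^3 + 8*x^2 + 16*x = (x + 4)*(x^2 + 4*x) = x*(x + 4)*(x + 4)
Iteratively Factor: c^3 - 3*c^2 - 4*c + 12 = (c - 2)*(c^2 - c - 6) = (c - 3)*(c - 2)*(c + 2)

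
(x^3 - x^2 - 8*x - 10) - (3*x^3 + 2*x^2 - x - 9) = -2*x^3 - 3*x^2 - 7*x - 1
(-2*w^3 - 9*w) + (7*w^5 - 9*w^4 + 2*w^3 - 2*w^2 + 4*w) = 7*w^5 - 9*w^4 - 2*w^2 - 5*w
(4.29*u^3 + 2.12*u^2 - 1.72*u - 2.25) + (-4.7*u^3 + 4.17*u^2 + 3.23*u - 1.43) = -0.41*u^3 + 6.29*u^2 + 1.51*u - 3.68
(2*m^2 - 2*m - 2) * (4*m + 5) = 8*m^3 + 2*m^2 - 18*m - 10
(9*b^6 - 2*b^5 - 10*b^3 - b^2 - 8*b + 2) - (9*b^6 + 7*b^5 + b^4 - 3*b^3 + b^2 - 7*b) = -9*b^5 - b^4 - 7*b^3 - 2*b^2 - b + 2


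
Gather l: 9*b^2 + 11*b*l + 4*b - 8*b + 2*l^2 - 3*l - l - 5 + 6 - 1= 9*b^2 - 4*b + 2*l^2 + l*(11*b - 4)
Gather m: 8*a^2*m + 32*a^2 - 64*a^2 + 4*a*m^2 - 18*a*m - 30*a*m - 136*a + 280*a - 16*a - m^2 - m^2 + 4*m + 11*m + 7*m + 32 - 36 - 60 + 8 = -32*a^2 + 128*a + m^2*(4*a - 2) + m*(8*a^2 - 48*a + 22) - 56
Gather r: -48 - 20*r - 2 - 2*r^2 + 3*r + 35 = -2*r^2 - 17*r - 15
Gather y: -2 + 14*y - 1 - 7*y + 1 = 7*y - 2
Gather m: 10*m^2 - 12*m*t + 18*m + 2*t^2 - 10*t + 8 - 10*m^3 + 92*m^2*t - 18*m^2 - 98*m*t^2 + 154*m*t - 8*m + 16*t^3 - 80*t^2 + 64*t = -10*m^3 + m^2*(92*t - 8) + m*(-98*t^2 + 142*t + 10) + 16*t^3 - 78*t^2 + 54*t + 8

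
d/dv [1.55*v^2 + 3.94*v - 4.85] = 3.1*v + 3.94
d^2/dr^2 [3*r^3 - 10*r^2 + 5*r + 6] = 18*r - 20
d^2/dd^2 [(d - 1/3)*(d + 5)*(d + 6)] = 6*d + 64/3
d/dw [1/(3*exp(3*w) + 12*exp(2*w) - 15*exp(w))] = (-3*exp(2*w) - 8*exp(w) + 5)*exp(-w)/(3*(exp(2*w) + 4*exp(w) - 5)^2)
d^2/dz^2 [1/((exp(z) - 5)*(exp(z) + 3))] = (4*exp(3*z) - 6*exp(2*z) + 64*exp(z) - 30)*exp(z)/(exp(6*z) - 6*exp(5*z) - 33*exp(4*z) + 172*exp(3*z) + 495*exp(2*z) - 1350*exp(z) - 3375)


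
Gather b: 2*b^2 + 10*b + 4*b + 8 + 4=2*b^2 + 14*b + 12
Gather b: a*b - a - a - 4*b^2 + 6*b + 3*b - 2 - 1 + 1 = -2*a - 4*b^2 + b*(a + 9) - 2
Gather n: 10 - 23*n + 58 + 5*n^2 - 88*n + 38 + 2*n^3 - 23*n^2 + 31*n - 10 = 2*n^3 - 18*n^2 - 80*n + 96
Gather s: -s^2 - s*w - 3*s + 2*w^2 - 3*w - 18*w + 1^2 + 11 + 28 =-s^2 + s*(-w - 3) + 2*w^2 - 21*w + 40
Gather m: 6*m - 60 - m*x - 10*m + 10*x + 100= m*(-x - 4) + 10*x + 40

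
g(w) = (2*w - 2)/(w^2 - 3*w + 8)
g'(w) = (3 - 2*w)*(2*w - 2)/(w^2 - 3*w + 8)^2 + 2/(w^2 - 3*w + 8) = 2*(-w^2 + 2*w + 5)/(w^4 - 6*w^3 + 25*w^2 - 48*w + 64)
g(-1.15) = -0.34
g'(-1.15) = 0.02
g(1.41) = 0.14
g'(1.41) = 0.35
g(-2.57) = -0.32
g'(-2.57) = -0.03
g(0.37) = -0.18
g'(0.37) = 0.23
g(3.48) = 0.51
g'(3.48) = -0.00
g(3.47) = 0.51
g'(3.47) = -0.00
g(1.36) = 0.12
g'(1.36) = 0.35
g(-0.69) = -0.32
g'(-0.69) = 0.06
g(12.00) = 0.19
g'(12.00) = -0.02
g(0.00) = -0.25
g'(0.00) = 0.16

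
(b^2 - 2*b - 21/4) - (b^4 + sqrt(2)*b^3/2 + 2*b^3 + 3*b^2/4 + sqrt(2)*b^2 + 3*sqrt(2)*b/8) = -b^4 - 2*b^3 - sqrt(2)*b^3/2 - sqrt(2)*b^2 + b^2/4 - 2*b - 3*sqrt(2)*b/8 - 21/4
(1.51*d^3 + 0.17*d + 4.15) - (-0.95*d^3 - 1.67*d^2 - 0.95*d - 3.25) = 2.46*d^3 + 1.67*d^2 + 1.12*d + 7.4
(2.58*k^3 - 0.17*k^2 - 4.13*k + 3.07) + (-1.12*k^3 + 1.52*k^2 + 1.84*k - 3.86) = 1.46*k^3 + 1.35*k^2 - 2.29*k - 0.79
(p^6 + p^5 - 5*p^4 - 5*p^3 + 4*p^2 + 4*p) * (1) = p^6 + p^5 - 5*p^4 - 5*p^3 + 4*p^2 + 4*p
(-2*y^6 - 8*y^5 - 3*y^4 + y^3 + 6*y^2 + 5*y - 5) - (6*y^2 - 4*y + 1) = -2*y^6 - 8*y^5 - 3*y^4 + y^3 + 9*y - 6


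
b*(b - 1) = b^2 - b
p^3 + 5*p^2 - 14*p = p*(p - 2)*(p + 7)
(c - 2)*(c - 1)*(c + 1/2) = c^3 - 5*c^2/2 + c/2 + 1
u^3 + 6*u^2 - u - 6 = (u - 1)*(u + 1)*(u + 6)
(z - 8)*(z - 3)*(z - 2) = z^3 - 13*z^2 + 46*z - 48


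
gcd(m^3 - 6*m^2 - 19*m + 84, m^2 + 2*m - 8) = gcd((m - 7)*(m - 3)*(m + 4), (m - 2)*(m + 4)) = m + 4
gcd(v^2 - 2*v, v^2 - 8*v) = v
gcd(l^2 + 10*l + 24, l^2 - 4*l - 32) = l + 4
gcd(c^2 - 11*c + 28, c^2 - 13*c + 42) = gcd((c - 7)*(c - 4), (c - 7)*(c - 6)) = c - 7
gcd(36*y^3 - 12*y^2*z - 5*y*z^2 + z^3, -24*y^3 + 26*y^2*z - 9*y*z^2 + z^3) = 2*y - z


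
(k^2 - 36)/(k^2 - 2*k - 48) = (k - 6)/(k - 8)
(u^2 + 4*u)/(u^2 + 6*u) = (u + 4)/(u + 6)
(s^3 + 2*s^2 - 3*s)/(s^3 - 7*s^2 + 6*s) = (s + 3)/(s - 6)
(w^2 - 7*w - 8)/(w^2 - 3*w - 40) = (w + 1)/(w + 5)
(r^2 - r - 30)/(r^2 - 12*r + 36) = (r + 5)/(r - 6)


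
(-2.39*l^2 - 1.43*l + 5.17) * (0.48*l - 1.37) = -1.1472*l^3 + 2.5879*l^2 + 4.4407*l - 7.0829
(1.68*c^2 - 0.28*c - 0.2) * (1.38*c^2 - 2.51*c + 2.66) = 2.3184*c^4 - 4.6032*c^3 + 4.8956*c^2 - 0.2428*c - 0.532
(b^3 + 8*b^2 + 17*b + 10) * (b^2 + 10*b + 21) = b^5 + 18*b^4 + 118*b^3 + 348*b^2 + 457*b + 210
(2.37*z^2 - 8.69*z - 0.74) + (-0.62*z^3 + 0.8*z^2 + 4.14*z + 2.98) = -0.62*z^3 + 3.17*z^2 - 4.55*z + 2.24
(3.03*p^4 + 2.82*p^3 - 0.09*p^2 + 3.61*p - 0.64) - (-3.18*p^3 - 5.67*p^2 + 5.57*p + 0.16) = 3.03*p^4 + 6.0*p^3 + 5.58*p^2 - 1.96*p - 0.8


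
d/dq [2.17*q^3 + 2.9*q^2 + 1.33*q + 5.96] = 6.51*q^2 + 5.8*q + 1.33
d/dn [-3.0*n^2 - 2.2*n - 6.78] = -6.0*n - 2.2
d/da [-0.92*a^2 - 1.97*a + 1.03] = -1.84*a - 1.97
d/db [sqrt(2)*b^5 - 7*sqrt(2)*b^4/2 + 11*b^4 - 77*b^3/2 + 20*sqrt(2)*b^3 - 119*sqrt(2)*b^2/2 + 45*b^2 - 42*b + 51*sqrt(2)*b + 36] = 5*sqrt(2)*b^4 - 14*sqrt(2)*b^3 + 44*b^3 - 231*b^2/2 + 60*sqrt(2)*b^2 - 119*sqrt(2)*b + 90*b - 42 + 51*sqrt(2)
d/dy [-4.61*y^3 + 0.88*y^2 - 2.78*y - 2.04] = -13.83*y^2 + 1.76*y - 2.78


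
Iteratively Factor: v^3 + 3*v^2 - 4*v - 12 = (v - 2)*(v^2 + 5*v + 6) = (v - 2)*(v + 3)*(v + 2)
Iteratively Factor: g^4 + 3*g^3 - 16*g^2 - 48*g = (g + 4)*(g^3 - g^2 - 12*g) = (g - 4)*(g + 4)*(g^2 + 3*g) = g*(g - 4)*(g + 4)*(g + 3)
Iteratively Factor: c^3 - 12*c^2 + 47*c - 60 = (c - 4)*(c^2 - 8*c + 15) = (c - 5)*(c - 4)*(c - 3)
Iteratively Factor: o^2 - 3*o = (o - 3)*(o)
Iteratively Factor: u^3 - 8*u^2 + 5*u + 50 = (u + 2)*(u^2 - 10*u + 25) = (u - 5)*(u + 2)*(u - 5)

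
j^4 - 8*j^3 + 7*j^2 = j^2*(j - 7)*(j - 1)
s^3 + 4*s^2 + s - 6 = (s - 1)*(s + 2)*(s + 3)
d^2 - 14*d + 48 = (d - 8)*(d - 6)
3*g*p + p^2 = p*(3*g + p)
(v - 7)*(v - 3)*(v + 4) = v^3 - 6*v^2 - 19*v + 84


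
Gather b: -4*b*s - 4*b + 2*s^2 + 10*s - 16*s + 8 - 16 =b*(-4*s - 4) + 2*s^2 - 6*s - 8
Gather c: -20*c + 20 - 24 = -20*c - 4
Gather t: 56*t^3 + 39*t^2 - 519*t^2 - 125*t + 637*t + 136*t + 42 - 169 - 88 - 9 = 56*t^3 - 480*t^2 + 648*t - 224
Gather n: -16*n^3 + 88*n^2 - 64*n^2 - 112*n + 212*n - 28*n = -16*n^3 + 24*n^2 + 72*n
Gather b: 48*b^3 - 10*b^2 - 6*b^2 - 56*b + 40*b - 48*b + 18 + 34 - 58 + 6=48*b^3 - 16*b^2 - 64*b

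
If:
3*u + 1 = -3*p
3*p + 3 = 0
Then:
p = -1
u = 2/3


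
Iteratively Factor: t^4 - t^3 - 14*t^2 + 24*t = (t - 3)*(t^3 + 2*t^2 - 8*t) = t*(t - 3)*(t^2 + 2*t - 8) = t*(t - 3)*(t + 4)*(t - 2)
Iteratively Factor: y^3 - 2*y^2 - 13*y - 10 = (y - 5)*(y^2 + 3*y + 2) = (y - 5)*(y + 1)*(y + 2)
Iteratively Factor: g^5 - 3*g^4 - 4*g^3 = (g)*(g^4 - 3*g^3 - 4*g^2) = g^2*(g^3 - 3*g^2 - 4*g) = g^3*(g^2 - 3*g - 4) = g^3*(g - 4)*(g + 1)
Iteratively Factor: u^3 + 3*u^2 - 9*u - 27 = (u + 3)*(u^2 - 9) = (u - 3)*(u + 3)*(u + 3)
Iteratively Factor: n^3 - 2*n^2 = (n - 2)*(n^2) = n*(n - 2)*(n)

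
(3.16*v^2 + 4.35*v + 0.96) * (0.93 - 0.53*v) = -1.6748*v^3 + 0.6333*v^2 + 3.5367*v + 0.8928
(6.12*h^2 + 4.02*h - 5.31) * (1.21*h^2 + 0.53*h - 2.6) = 7.4052*h^4 + 8.1078*h^3 - 20.2065*h^2 - 13.2663*h + 13.806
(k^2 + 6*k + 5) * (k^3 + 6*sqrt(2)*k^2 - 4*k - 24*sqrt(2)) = k^5 + 6*k^4 + 6*sqrt(2)*k^4 + k^3 + 36*sqrt(2)*k^3 - 24*k^2 + 6*sqrt(2)*k^2 - 144*sqrt(2)*k - 20*k - 120*sqrt(2)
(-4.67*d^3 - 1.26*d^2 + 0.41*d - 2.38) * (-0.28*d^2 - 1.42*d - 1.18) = 1.3076*d^5 + 6.9842*d^4 + 7.185*d^3 + 1.571*d^2 + 2.8958*d + 2.8084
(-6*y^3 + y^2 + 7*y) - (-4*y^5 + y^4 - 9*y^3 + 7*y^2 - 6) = 4*y^5 - y^4 + 3*y^3 - 6*y^2 + 7*y + 6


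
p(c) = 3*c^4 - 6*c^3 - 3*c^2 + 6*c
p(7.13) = 5468.64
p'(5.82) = 1727.03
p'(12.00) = 18078.00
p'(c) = 12*c^3 - 18*c^2 - 6*c + 6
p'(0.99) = -5.94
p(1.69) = -2.92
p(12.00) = 51480.00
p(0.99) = 0.06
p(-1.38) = 12.66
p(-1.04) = 0.77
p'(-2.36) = -237.82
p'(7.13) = 3397.76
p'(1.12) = -6.44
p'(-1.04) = -20.73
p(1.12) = -0.75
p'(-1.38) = -51.54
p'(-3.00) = -462.00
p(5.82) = 2192.50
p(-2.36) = 141.06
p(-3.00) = 360.00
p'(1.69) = 2.37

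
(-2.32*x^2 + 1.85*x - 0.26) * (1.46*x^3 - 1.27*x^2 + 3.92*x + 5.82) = -3.3872*x^5 + 5.6474*x^4 - 11.8235*x^3 - 5.9202*x^2 + 9.7478*x - 1.5132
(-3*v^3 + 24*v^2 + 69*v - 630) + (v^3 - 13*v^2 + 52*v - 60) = -2*v^3 + 11*v^2 + 121*v - 690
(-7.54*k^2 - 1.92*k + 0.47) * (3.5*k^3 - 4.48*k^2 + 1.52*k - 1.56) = -26.39*k^5 + 27.0592*k^4 - 1.2142*k^3 + 6.7384*k^2 + 3.7096*k - 0.7332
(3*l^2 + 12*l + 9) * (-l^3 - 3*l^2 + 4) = -3*l^5 - 21*l^4 - 45*l^3 - 15*l^2 + 48*l + 36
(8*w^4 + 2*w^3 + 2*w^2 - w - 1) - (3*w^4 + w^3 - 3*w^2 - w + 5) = 5*w^4 + w^3 + 5*w^2 - 6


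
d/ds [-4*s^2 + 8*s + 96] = 8 - 8*s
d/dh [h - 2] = 1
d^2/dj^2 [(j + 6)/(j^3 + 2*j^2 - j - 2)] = 2*((j + 6)*(3*j^2 + 4*j - 1)^2 + (-3*j^2 - 4*j - (j + 6)*(3*j + 2) + 1)*(j^3 + 2*j^2 - j - 2))/(j^3 + 2*j^2 - j - 2)^3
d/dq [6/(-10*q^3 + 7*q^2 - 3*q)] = 6*(30*q^2 - 14*q + 3)/(q^2*(10*q^2 - 7*q + 3)^2)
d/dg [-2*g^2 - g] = -4*g - 1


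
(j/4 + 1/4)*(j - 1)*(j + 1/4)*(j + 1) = j^4/4 + 5*j^3/16 - 3*j^2/16 - 5*j/16 - 1/16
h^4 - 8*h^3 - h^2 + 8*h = h*(h - 8)*(h - 1)*(h + 1)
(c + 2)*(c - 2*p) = c^2 - 2*c*p + 2*c - 4*p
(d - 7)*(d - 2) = d^2 - 9*d + 14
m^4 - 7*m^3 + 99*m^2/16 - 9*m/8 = m*(m - 6)*(m - 3/4)*(m - 1/4)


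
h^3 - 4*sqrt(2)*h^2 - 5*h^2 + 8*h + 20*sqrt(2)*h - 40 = (h - 5)*(h - 2*sqrt(2))^2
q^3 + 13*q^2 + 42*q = q*(q + 6)*(q + 7)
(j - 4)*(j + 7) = j^2 + 3*j - 28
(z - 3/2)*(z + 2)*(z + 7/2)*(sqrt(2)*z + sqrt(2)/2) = sqrt(2)*z^4 + 9*sqrt(2)*z^3/2 + 3*sqrt(2)*z^2/4 - 89*sqrt(2)*z/8 - 21*sqrt(2)/4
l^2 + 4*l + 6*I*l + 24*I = (l + 4)*(l + 6*I)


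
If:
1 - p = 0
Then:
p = 1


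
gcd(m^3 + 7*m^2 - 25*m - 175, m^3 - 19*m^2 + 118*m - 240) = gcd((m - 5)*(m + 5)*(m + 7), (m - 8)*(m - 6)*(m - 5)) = m - 5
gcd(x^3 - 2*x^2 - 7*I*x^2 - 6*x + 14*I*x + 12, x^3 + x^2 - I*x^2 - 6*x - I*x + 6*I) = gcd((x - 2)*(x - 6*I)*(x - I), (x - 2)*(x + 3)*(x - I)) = x^2 + x*(-2 - I) + 2*I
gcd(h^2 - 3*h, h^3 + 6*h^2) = h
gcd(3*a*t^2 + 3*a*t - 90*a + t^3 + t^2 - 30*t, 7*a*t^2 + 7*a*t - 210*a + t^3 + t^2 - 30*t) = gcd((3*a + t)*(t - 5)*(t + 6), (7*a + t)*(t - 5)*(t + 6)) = t^2 + t - 30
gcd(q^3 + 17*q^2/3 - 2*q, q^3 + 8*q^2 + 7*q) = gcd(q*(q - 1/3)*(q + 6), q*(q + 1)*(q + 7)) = q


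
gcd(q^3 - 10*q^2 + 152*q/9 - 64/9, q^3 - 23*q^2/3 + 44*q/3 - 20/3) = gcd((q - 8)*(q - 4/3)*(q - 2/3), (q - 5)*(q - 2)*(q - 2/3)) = q - 2/3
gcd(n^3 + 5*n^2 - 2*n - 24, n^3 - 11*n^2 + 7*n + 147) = n + 3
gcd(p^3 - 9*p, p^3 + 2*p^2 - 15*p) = p^2 - 3*p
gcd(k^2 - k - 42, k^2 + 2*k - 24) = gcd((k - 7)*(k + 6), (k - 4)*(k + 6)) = k + 6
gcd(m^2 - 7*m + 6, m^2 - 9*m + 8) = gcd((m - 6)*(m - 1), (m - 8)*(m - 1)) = m - 1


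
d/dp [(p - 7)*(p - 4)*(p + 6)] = 3*p^2 - 10*p - 38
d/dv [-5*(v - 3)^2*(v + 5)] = -15*v^2 + 10*v + 105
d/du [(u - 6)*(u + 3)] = 2*u - 3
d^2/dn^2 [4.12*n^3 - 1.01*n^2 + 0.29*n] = 24.72*n - 2.02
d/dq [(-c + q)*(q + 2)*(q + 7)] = -2*c*q - 9*c + 3*q^2 + 18*q + 14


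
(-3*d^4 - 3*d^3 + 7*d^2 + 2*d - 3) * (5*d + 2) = -15*d^5 - 21*d^4 + 29*d^3 + 24*d^2 - 11*d - 6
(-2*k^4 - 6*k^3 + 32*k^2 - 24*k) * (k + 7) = -2*k^5 - 20*k^4 - 10*k^3 + 200*k^2 - 168*k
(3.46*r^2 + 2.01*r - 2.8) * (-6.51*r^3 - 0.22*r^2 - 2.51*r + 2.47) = -22.5246*r^5 - 13.8463*r^4 + 9.1012*r^3 + 4.1171*r^2 + 11.9927*r - 6.916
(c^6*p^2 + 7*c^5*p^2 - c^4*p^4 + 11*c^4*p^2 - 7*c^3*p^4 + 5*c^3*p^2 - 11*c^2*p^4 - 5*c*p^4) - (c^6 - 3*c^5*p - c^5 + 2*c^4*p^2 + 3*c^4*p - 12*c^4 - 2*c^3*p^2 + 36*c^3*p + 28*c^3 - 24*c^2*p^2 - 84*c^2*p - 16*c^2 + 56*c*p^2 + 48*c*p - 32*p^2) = c^6*p^2 - c^6 + 7*c^5*p^2 + 3*c^5*p + c^5 - c^4*p^4 + 9*c^4*p^2 - 3*c^4*p + 12*c^4 - 7*c^3*p^4 + 7*c^3*p^2 - 36*c^3*p - 28*c^3 - 11*c^2*p^4 + 24*c^2*p^2 + 84*c^2*p + 16*c^2 - 5*c*p^4 - 56*c*p^2 - 48*c*p + 32*p^2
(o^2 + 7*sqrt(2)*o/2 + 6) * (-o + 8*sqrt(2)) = -o^3 + 9*sqrt(2)*o^2/2 + 50*o + 48*sqrt(2)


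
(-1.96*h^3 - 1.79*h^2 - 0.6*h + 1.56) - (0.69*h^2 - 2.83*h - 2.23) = -1.96*h^3 - 2.48*h^2 + 2.23*h + 3.79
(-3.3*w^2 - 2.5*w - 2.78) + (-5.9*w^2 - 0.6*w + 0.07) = -9.2*w^2 - 3.1*w - 2.71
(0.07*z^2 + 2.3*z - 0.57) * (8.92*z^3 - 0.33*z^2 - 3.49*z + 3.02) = 0.6244*z^5 + 20.4929*z^4 - 6.0877*z^3 - 7.6275*z^2 + 8.9353*z - 1.7214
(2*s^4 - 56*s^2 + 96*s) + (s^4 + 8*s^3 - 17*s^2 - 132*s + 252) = 3*s^4 + 8*s^3 - 73*s^2 - 36*s + 252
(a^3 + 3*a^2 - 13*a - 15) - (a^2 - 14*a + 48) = a^3 + 2*a^2 + a - 63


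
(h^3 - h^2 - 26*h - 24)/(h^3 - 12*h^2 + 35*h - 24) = (h^3 - h^2 - 26*h - 24)/(h^3 - 12*h^2 + 35*h - 24)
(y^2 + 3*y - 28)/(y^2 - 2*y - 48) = (-y^2 - 3*y + 28)/(-y^2 + 2*y + 48)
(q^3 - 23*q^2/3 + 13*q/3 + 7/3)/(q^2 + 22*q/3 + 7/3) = (q^2 - 8*q + 7)/(q + 7)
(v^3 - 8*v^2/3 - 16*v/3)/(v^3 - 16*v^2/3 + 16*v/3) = (3*v + 4)/(3*v - 4)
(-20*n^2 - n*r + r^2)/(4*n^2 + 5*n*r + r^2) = (-5*n + r)/(n + r)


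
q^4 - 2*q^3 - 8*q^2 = q^2*(q - 4)*(q + 2)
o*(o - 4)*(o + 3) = o^3 - o^2 - 12*o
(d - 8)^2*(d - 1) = d^3 - 17*d^2 + 80*d - 64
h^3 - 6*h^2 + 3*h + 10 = (h - 5)*(h - 2)*(h + 1)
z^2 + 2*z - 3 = (z - 1)*(z + 3)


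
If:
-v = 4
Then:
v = -4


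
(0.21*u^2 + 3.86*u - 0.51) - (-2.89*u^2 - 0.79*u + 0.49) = 3.1*u^2 + 4.65*u - 1.0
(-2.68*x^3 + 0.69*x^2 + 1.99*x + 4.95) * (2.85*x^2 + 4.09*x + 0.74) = -7.638*x^5 - 8.9947*x^4 + 6.5104*x^3 + 22.7572*x^2 + 21.7181*x + 3.663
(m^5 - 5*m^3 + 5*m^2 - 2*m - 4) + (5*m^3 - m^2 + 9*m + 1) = m^5 + 4*m^2 + 7*m - 3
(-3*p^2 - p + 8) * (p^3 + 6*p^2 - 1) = -3*p^5 - 19*p^4 + 2*p^3 + 51*p^2 + p - 8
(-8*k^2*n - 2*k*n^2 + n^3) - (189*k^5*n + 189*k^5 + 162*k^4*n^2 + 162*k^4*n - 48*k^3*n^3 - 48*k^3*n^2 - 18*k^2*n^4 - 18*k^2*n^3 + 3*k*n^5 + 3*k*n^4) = -189*k^5*n - 189*k^5 - 162*k^4*n^2 - 162*k^4*n + 48*k^3*n^3 + 48*k^3*n^2 + 18*k^2*n^4 + 18*k^2*n^3 - 8*k^2*n - 3*k*n^5 - 3*k*n^4 - 2*k*n^2 + n^3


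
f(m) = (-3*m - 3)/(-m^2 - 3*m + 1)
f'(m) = (-3*m - 3)*(2*m + 3)/(-m^2 - 3*m + 1)^2 - 3/(-m^2 - 3*m + 1) = 3*(m^2 + 3*m - (m + 1)*(2*m + 3) - 1)/(m^2 + 3*m - 1)^2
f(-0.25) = -1.33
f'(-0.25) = -3.75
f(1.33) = 1.47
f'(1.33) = -1.12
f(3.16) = 0.68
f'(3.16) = -0.18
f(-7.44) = -0.60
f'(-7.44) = -0.13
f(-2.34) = 1.58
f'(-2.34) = -2.22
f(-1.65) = 0.60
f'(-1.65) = -0.99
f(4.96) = 0.46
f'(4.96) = -0.08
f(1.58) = 1.24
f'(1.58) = -0.74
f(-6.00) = -0.88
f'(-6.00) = -0.29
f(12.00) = 0.22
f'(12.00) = -0.02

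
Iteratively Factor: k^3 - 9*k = (k - 3)*(k^2 + 3*k) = (k - 3)*(k + 3)*(k)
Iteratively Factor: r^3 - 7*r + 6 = (r + 3)*(r^2 - 3*r + 2) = (r - 2)*(r + 3)*(r - 1)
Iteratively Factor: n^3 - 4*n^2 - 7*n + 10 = (n - 1)*(n^2 - 3*n - 10) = (n - 1)*(n + 2)*(n - 5)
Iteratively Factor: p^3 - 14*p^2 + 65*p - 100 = (p - 5)*(p^2 - 9*p + 20) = (p - 5)^2*(p - 4)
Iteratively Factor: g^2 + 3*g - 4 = (g - 1)*(g + 4)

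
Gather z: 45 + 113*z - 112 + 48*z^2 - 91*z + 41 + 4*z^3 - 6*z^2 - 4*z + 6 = 4*z^3 + 42*z^2 + 18*z - 20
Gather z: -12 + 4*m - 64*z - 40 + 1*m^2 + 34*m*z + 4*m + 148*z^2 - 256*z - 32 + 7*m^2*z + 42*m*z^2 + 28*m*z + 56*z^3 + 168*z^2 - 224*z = m^2 + 8*m + 56*z^3 + z^2*(42*m + 316) + z*(7*m^2 + 62*m - 544) - 84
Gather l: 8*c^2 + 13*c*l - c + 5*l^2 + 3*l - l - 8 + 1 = 8*c^2 - c + 5*l^2 + l*(13*c + 2) - 7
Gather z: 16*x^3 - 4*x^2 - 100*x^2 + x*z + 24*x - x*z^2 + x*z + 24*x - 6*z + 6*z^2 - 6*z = 16*x^3 - 104*x^2 + 48*x + z^2*(6 - x) + z*(2*x - 12)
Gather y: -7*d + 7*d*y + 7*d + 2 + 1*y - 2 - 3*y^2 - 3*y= -3*y^2 + y*(7*d - 2)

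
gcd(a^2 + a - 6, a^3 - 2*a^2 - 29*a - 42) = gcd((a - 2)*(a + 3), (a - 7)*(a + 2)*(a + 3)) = a + 3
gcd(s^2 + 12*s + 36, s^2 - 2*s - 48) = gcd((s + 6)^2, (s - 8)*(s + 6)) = s + 6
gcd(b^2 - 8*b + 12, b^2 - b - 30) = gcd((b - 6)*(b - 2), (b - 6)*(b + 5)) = b - 6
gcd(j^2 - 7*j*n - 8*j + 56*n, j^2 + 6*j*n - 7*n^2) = 1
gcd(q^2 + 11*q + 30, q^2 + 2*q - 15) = q + 5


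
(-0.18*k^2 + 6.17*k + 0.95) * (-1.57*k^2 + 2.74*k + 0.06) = 0.2826*k^4 - 10.1801*k^3 + 15.4035*k^2 + 2.9732*k + 0.057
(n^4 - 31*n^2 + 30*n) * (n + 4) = n^5 + 4*n^4 - 31*n^3 - 94*n^2 + 120*n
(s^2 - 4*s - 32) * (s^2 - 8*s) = s^4 - 12*s^3 + 256*s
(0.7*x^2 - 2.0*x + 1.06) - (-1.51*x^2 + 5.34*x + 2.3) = 2.21*x^2 - 7.34*x - 1.24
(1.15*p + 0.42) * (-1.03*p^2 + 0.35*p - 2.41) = -1.1845*p^3 - 0.0301*p^2 - 2.6245*p - 1.0122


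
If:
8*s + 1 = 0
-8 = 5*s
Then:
No Solution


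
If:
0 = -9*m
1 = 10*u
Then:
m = 0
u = 1/10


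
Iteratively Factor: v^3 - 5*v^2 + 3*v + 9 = (v - 3)*(v^2 - 2*v - 3) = (v - 3)*(v + 1)*(v - 3)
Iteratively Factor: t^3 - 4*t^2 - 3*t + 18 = (t + 2)*(t^2 - 6*t + 9) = (t - 3)*(t + 2)*(t - 3)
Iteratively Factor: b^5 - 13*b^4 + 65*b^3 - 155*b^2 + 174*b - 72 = (b - 2)*(b^4 - 11*b^3 + 43*b^2 - 69*b + 36) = (b - 3)*(b - 2)*(b^3 - 8*b^2 + 19*b - 12) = (b - 4)*(b - 3)*(b - 2)*(b^2 - 4*b + 3) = (b - 4)*(b - 3)^2*(b - 2)*(b - 1)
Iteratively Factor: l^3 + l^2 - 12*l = (l - 3)*(l^2 + 4*l) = l*(l - 3)*(l + 4)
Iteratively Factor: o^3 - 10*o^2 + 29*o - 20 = (o - 1)*(o^2 - 9*o + 20) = (o - 5)*(o - 1)*(o - 4)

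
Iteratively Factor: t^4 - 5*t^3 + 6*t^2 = (t)*(t^3 - 5*t^2 + 6*t) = t^2*(t^2 - 5*t + 6) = t^2*(t - 2)*(t - 3)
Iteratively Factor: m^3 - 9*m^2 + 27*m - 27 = (m - 3)*(m^2 - 6*m + 9) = (m - 3)^2*(m - 3)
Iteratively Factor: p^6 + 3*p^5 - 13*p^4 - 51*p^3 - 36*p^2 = (p)*(p^5 + 3*p^4 - 13*p^3 - 51*p^2 - 36*p) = p^2*(p^4 + 3*p^3 - 13*p^2 - 51*p - 36) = p^2*(p + 1)*(p^3 + 2*p^2 - 15*p - 36) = p^2*(p + 1)*(p + 3)*(p^2 - p - 12) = p^2*(p + 1)*(p + 3)^2*(p - 4)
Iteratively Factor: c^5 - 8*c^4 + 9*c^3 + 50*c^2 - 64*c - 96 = (c + 1)*(c^4 - 9*c^3 + 18*c^2 + 32*c - 96) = (c + 1)*(c + 2)*(c^3 - 11*c^2 + 40*c - 48) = (c - 3)*(c + 1)*(c + 2)*(c^2 - 8*c + 16) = (c - 4)*(c - 3)*(c + 1)*(c + 2)*(c - 4)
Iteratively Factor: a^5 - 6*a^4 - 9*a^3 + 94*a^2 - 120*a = (a - 3)*(a^4 - 3*a^3 - 18*a^2 + 40*a) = (a - 3)*(a + 4)*(a^3 - 7*a^2 + 10*a) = (a - 3)*(a - 2)*(a + 4)*(a^2 - 5*a) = a*(a - 3)*(a - 2)*(a + 4)*(a - 5)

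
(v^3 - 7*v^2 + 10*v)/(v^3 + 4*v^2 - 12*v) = (v - 5)/(v + 6)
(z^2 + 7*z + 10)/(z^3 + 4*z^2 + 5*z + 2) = (z + 5)/(z^2 + 2*z + 1)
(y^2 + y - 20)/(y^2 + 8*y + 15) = (y - 4)/(y + 3)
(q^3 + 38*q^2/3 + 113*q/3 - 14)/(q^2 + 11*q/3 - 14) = (3*q^2 + 20*q - 7)/(3*q - 7)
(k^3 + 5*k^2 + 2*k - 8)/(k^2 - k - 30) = (-k^3 - 5*k^2 - 2*k + 8)/(-k^2 + k + 30)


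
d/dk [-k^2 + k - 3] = 1 - 2*k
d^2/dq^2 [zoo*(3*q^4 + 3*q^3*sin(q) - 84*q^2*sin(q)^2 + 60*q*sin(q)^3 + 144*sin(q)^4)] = zoo*(q^3*sin(q) + q^2*cos(q) + 2*q^2 + 2*q*sin(q) + q*sin(2*q)/2 + cos(q)/4 - cos(2*q) - cos(3*q)/4 + 1)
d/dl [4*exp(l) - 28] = 4*exp(l)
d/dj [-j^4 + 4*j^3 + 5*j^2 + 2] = 2*j*(-2*j^2 + 6*j + 5)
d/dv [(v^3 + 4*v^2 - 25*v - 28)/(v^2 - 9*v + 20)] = (v^2 - 10*v - 47)/(v^2 - 10*v + 25)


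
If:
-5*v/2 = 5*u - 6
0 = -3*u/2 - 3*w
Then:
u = -2*w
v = 4*w + 12/5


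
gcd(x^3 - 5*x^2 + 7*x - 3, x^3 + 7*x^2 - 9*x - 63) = x - 3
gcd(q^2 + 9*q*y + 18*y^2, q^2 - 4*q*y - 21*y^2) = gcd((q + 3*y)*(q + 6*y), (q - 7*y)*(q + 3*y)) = q + 3*y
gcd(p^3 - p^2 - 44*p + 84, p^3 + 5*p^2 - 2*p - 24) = p - 2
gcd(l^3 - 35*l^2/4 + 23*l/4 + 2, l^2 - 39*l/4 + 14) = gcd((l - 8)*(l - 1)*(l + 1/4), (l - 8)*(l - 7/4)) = l - 8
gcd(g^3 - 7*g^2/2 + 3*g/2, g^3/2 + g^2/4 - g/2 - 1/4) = 1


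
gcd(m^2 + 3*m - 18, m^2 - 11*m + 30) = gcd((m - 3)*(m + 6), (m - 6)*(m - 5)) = 1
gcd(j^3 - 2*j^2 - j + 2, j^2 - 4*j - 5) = j + 1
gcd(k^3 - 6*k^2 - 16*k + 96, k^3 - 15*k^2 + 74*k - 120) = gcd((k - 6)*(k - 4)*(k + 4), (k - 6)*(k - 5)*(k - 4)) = k^2 - 10*k + 24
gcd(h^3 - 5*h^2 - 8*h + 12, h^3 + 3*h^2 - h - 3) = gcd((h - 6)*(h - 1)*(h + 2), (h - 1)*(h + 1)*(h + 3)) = h - 1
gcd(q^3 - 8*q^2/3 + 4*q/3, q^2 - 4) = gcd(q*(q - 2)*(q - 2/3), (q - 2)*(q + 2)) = q - 2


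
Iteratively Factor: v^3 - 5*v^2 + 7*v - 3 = (v - 1)*(v^2 - 4*v + 3) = (v - 1)^2*(v - 3)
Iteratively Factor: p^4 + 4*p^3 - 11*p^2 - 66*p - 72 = (p + 3)*(p^3 + p^2 - 14*p - 24) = (p + 3)^2*(p^2 - 2*p - 8) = (p + 2)*(p + 3)^2*(p - 4)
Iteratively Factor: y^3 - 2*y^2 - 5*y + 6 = (y - 3)*(y^2 + y - 2) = (y - 3)*(y + 2)*(y - 1)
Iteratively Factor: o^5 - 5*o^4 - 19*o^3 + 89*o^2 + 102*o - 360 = (o - 5)*(o^4 - 19*o^2 - 6*o + 72) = (o - 5)*(o - 2)*(o^3 + 2*o^2 - 15*o - 36) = (o - 5)*(o - 2)*(o + 3)*(o^2 - o - 12) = (o - 5)*(o - 4)*(o - 2)*(o + 3)*(o + 3)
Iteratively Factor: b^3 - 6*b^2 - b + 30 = (b + 2)*(b^2 - 8*b + 15) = (b - 3)*(b + 2)*(b - 5)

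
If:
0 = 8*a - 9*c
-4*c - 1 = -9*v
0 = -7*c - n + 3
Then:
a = 81*v/32 - 9/32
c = 9*v/4 - 1/4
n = 19/4 - 63*v/4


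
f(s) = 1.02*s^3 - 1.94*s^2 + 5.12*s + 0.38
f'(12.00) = 399.20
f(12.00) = 1545.02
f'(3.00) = 21.02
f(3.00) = 25.82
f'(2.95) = 20.30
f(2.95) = 24.79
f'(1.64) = 6.99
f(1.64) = 8.06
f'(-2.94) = 42.98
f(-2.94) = -57.36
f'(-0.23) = 6.17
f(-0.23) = -0.91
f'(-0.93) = 11.37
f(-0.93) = -6.88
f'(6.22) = 99.37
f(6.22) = 202.63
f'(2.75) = 17.59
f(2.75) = 21.00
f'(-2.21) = 28.64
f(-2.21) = -31.42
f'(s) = 3.06*s^2 - 3.88*s + 5.12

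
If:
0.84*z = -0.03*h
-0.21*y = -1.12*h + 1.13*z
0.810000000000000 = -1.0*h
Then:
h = -0.81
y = -4.48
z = 0.03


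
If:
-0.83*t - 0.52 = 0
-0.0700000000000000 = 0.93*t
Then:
No Solution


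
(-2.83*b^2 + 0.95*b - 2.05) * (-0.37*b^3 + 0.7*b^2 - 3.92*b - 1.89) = 1.0471*b^5 - 2.3325*b^4 + 12.5171*b^3 + 0.1897*b^2 + 6.2405*b + 3.8745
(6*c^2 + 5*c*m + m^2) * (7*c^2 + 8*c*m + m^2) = 42*c^4 + 83*c^3*m + 53*c^2*m^2 + 13*c*m^3 + m^4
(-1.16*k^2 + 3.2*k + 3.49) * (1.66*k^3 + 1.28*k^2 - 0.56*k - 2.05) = -1.9256*k^5 + 3.8272*k^4 + 10.539*k^3 + 5.0532*k^2 - 8.5144*k - 7.1545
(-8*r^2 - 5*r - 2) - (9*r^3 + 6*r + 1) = -9*r^3 - 8*r^2 - 11*r - 3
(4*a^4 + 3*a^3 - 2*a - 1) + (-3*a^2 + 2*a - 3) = 4*a^4 + 3*a^3 - 3*a^2 - 4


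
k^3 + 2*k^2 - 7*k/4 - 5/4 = (k - 1)*(k + 1/2)*(k + 5/2)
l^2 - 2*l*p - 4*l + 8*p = (l - 4)*(l - 2*p)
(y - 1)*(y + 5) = y^2 + 4*y - 5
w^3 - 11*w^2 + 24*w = w*(w - 8)*(w - 3)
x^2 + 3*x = x*(x + 3)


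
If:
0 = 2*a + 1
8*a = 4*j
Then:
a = -1/2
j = -1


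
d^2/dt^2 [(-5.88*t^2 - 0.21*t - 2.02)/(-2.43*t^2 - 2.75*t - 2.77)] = (-5.6843418860808e-14*t^4 - 76.106142*t^3 - 165.90582*t^2 + 72.510714*t + 90.39281)/(14.348907*t^6 + 48.715425*t^5 + 104.200344*t^4 + 131.860025*t^3 + 118.779816*t^2 + 63.301425*t + 21.253933)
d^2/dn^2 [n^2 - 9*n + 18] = 2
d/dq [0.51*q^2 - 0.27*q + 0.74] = 1.02*q - 0.27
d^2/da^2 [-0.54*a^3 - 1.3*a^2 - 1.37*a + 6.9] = -3.24*a - 2.6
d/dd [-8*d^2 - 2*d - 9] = -16*d - 2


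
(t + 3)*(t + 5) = t^2 + 8*t + 15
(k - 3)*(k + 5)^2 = k^3 + 7*k^2 - 5*k - 75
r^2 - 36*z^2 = (r - 6*z)*(r + 6*z)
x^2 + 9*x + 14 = (x + 2)*(x + 7)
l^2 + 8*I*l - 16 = (l + 4*I)^2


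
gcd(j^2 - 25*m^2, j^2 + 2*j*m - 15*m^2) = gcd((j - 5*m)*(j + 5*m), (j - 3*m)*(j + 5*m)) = j + 5*m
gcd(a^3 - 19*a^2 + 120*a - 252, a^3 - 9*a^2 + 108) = a^2 - 12*a + 36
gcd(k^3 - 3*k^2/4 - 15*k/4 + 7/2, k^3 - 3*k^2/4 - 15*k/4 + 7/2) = k^3 - 3*k^2/4 - 15*k/4 + 7/2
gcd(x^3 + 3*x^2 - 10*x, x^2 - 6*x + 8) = x - 2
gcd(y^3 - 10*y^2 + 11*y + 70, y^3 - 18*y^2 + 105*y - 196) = y - 7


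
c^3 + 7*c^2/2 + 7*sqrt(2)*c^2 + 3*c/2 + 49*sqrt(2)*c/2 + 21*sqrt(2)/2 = (c + 1/2)*(c + 3)*(c + 7*sqrt(2))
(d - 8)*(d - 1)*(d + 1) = d^3 - 8*d^2 - d + 8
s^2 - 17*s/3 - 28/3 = (s - 7)*(s + 4/3)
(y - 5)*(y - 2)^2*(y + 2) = y^4 - 7*y^3 + 6*y^2 + 28*y - 40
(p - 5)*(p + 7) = p^2 + 2*p - 35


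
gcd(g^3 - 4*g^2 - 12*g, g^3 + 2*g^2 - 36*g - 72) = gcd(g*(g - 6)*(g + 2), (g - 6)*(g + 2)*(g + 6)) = g^2 - 4*g - 12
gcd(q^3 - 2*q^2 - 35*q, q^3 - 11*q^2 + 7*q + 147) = q - 7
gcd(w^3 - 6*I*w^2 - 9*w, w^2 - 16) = 1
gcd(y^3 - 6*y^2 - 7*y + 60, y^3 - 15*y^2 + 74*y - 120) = y^2 - 9*y + 20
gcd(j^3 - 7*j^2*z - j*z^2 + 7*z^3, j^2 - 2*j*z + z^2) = -j + z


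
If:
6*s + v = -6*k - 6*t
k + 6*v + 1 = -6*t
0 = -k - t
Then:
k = 6*v/5 + 1/5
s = -v/6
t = -6*v/5 - 1/5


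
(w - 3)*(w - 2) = w^2 - 5*w + 6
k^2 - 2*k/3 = k*(k - 2/3)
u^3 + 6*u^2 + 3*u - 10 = (u - 1)*(u + 2)*(u + 5)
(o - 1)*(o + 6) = o^2 + 5*o - 6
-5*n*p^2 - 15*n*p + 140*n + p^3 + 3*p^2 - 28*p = (-5*n + p)*(p - 4)*(p + 7)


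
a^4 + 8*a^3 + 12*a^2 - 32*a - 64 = (a - 2)*(a + 2)*(a + 4)^2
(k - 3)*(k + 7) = k^2 + 4*k - 21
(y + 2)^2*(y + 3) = y^3 + 7*y^2 + 16*y + 12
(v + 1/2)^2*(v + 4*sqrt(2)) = v^3 + v^2 + 4*sqrt(2)*v^2 + v/4 + 4*sqrt(2)*v + sqrt(2)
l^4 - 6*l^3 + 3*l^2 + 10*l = l*(l - 5)*(l - 2)*(l + 1)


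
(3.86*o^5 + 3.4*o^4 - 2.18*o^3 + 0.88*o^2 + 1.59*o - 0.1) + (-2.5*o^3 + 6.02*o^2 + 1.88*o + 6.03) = 3.86*o^5 + 3.4*o^4 - 4.68*o^3 + 6.9*o^2 + 3.47*o + 5.93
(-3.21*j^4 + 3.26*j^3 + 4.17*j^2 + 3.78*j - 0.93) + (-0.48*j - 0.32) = -3.21*j^4 + 3.26*j^3 + 4.17*j^2 + 3.3*j - 1.25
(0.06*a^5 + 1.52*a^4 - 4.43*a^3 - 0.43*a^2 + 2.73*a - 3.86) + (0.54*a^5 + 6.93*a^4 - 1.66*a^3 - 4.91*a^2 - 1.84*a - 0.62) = 0.6*a^5 + 8.45*a^4 - 6.09*a^3 - 5.34*a^2 + 0.89*a - 4.48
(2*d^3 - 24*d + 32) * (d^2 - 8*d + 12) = 2*d^5 - 16*d^4 + 224*d^2 - 544*d + 384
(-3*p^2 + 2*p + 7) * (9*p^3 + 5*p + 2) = -27*p^5 + 18*p^4 + 48*p^3 + 4*p^2 + 39*p + 14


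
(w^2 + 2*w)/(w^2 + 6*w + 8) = w/(w + 4)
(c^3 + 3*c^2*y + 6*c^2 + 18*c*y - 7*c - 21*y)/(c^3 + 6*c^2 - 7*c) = (c + 3*y)/c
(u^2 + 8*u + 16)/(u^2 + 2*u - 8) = (u + 4)/(u - 2)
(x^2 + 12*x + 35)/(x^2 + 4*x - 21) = (x + 5)/(x - 3)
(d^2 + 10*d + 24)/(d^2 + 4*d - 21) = (d^2 + 10*d + 24)/(d^2 + 4*d - 21)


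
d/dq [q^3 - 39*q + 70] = 3*q^2 - 39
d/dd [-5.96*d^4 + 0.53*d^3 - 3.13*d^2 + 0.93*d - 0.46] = -23.84*d^3 + 1.59*d^2 - 6.26*d + 0.93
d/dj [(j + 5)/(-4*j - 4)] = 1/(j^2 + 2*j + 1)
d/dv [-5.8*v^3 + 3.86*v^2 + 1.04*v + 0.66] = -17.4*v^2 + 7.72*v + 1.04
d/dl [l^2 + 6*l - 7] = 2*l + 6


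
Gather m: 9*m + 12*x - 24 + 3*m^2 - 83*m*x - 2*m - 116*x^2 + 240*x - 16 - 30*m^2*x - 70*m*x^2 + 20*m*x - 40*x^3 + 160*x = m^2*(3 - 30*x) + m*(-70*x^2 - 63*x + 7) - 40*x^3 - 116*x^2 + 412*x - 40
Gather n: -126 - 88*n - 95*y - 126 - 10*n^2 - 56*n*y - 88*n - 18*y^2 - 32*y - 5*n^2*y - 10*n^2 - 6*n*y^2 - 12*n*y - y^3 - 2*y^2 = n^2*(-5*y - 20) + n*(-6*y^2 - 68*y - 176) - y^3 - 20*y^2 - 127*y - 252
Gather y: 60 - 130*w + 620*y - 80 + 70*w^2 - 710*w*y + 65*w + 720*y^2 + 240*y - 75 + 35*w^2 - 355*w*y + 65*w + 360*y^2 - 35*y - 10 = 105*w^2 + 1080*y^2 + y*(825 - 1065*w) - 105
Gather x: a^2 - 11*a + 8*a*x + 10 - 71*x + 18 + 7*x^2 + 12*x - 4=a^2 - 11*a + 7*x^2 + x*(8*a - 59) + 24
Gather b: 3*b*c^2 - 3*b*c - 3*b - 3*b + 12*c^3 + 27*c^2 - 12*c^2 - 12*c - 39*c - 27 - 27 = b*(3*c^2 - 3*c - 6) + 12*c^3 + 15*c^2 - 51*c - 54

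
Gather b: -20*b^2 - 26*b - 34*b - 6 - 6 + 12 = -20*b^2 - 60*b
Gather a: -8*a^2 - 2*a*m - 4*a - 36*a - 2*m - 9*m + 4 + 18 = -8*a^2 + a*(-2*m - 40) - 11*m + 22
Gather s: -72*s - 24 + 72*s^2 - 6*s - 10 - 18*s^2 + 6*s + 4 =54*s^2 - 72*s - 30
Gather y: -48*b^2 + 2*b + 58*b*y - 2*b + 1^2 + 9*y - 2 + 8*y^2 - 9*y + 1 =-48*b^2 + 58*b*y + 8*y^2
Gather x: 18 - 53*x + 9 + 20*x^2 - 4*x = 20*x^2 - 57*x + 27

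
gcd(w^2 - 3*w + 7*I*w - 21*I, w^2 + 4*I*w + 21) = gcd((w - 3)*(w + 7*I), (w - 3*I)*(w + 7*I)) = w + 7*I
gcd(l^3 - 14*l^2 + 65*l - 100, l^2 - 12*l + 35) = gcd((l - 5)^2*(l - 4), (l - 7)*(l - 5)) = l - 5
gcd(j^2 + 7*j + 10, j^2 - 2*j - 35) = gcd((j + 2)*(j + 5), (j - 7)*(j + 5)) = j + 5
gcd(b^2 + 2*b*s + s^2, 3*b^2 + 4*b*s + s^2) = b + s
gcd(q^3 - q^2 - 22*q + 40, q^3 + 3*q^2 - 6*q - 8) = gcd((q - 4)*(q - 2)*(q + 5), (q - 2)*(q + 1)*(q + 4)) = q - 2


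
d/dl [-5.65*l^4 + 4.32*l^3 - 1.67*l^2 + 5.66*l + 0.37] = -22.6*l^3 + 12.96*l^2 - 3.34*l + 5.66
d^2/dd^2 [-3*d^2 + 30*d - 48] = -6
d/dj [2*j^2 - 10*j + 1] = 4*j - 10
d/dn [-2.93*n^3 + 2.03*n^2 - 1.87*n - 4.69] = -8.79*n^2 + 4.06*n - 1.87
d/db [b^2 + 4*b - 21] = 2*b + 4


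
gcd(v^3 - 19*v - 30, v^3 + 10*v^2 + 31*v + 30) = v^2 + 5*v + 6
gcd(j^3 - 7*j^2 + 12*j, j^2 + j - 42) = 1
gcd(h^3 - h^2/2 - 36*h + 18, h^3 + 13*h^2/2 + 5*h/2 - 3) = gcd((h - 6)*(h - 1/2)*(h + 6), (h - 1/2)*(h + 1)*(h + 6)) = h^2 + 11*h/2 - 3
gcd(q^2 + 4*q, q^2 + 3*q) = q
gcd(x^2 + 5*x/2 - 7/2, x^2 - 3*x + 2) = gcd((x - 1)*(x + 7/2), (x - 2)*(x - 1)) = x - 1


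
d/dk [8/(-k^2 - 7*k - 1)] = 8*(2*k + 7)/(k^2 + 7*k + 1)^2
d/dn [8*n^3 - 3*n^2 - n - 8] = 24*n^2 - 6*n - 1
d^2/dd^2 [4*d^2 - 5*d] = 8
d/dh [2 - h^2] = -2*h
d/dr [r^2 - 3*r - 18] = 2*r - 3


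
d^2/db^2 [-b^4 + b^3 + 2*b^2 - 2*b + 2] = -12*b^2 + 6*b + 4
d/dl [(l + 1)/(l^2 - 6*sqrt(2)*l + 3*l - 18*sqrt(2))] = (l^2 - 6*sqrt(2)*l + 3*l - (l + 1)*(2*l - 6*sqrt(2) + 3) - 18*sqrt(2))/(l^2 - 6*sqrt(2)*l + 3*l - 18*sqrt(2))^2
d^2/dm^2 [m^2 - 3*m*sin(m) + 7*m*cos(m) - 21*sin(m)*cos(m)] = 3*m*sin(m) - 7*m*cos(m) - 14*sin(m) + 42*sin(2*m) - 6*cos(m) + 2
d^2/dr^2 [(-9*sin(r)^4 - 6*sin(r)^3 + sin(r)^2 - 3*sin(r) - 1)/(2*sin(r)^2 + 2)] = (36*sin(r)^8 + 6*sin(r)^7 + 90*sin(r)^6 + 15*sin(r)^5 + 98*sin(r)^4 + 42*sin(r)^3 - 128*sin(r)^2 - 15*sin(r) + 4)/(2*(sin(r)^2 + 1)^3)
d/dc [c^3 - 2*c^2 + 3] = c*(3*c - 4)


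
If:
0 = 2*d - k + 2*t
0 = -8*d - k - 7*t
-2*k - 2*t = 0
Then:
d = 0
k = 0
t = 0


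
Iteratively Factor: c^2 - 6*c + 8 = (c - 2)*(c - 4)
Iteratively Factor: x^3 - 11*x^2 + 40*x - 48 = (x - 4)*(x^2 - 7*x + 12) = (x - 4)^2*(x - 3)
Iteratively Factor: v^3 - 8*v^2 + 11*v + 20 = (v - 5)*(v^2 - 3*v - 4) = (v - 5)*(v - 4)*(v + 1)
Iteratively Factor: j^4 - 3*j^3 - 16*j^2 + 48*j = (j - 4)*(j^3 + j^2 - 12*j) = (j - 4)*(j - 3)*(j^2 + 4*j) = (j - 4)*(j - 3)*(j + 4)*(j)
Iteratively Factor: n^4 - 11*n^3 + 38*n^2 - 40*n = (n - 5)*(n^3 - 6*n^2 + 8*n) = (n - 5)*(n - 4)*(n^2 - 2*n) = (n - 5)*(n - 4)*(n - 2)*(n)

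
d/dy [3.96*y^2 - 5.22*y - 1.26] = 7.92*y - 5.22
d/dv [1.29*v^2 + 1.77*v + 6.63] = 2.58*v + 1.77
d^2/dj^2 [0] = 0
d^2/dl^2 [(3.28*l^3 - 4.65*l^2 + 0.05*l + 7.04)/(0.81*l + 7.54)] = (4.304016*l^3 + 120.193632*l^2 + 1118.839488*l - 520.092732)/(0.531441*l^3 + 14.840982*l^2 + 138.149388*l + 428.661064)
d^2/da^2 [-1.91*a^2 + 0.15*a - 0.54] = -3.82000000000000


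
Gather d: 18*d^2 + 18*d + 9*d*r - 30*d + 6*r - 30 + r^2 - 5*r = 18*d^2 + d*(9*r - 12) + r^2 + r - 30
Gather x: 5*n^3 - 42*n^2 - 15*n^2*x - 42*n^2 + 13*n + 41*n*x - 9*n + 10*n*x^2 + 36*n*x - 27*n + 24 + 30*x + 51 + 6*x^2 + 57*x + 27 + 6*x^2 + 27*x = 5*n^3 - 84*n^2 - 23*n + x^2*(10*n + 12) + x*(-15*n^2 + 77*n + 114) + 102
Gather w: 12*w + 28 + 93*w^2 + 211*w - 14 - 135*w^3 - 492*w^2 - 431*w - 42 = -135*w^3 - 399*w^2 - 208*w - 28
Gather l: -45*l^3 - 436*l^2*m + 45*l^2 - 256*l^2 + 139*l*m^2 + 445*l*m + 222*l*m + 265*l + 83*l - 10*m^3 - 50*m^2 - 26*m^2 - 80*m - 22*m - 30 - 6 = -45*l^3 + l^2*(-436*m - 211) + l*(139*m^2 + 667*m + 348) - 10*m^3 - 76*m^2 - 102*m - 36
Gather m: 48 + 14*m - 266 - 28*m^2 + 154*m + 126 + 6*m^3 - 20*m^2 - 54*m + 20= 6*m^3 - 48*m^2 + 114*m - 72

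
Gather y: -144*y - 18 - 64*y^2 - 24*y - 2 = -64*y^2 - 168*y - 20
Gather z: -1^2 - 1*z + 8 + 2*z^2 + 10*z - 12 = 2*z^2 + 9*z - 5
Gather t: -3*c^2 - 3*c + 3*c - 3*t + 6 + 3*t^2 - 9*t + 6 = -3*c^2 + 3*t^2 - 12*t + 12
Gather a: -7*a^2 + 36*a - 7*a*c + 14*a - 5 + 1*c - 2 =-7*a^2 + a*(50 - 7*c) + c - 7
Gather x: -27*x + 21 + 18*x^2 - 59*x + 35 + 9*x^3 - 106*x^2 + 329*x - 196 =9*x^3 - 88*x^2 + 243*x - 140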